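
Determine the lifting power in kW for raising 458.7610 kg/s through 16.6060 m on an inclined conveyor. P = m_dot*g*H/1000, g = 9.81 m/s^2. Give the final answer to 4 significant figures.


P = 458.7610 * 9.81 * 16.6060 / 1000
P = 74.73 kW


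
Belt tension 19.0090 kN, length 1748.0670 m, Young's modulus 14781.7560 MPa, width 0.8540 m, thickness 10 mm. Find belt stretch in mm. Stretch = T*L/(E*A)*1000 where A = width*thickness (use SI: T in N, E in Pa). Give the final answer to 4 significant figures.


A = 0.8540 * 0.01 = 0.00854 m^2
Stretch = 19.0090*1000 * 1748.0670 / (14781.7560e6 * 0.00854) * 1000
Stretch = 263.2 mm


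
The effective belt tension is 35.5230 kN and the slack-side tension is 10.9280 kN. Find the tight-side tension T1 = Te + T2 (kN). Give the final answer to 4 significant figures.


T1 = Te + T2 = 35.5230 + 10.9280
T1 = 46.45 kN


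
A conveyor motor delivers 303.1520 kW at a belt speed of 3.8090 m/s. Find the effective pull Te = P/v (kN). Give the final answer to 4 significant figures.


Te = P / v = 303.1520 / 3.8090
Te = 79.59 kN


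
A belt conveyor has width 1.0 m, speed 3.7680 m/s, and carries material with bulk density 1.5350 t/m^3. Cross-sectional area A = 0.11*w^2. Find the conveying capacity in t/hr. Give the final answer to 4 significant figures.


A = 0.11 * 1.0^2 = 0.11 m^2
C = 0.11 * 3.7680 * 1.5350 * 3600
C = 2290 t/hr


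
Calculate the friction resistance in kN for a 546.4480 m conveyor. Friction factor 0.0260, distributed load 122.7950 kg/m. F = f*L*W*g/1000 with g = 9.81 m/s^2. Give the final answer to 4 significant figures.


F = 0.0260 * 546.4480 * 122.7950 * 9.81 / 1000
F = 17.11 kN


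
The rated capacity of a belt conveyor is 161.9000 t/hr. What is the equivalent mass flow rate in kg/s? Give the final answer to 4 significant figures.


m_dot = 161.9000 * 1000 / 3600
m_dot = 44.97 kg/s


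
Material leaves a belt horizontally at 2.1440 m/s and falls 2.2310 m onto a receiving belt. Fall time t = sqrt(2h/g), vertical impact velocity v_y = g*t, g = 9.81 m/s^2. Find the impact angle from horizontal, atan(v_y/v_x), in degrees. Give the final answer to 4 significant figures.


t = sqrt(2*2.2310/9.81) = 0.67442 s
v_y = 9.81 * 0.67442 = 6.61606 m/s
angle = atan(6.61606 / 2.1440) = 72.04 deg


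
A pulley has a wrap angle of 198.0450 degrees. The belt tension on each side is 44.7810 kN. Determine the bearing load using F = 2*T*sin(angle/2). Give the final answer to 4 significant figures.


F = 2 * 44.7810 * sin(198.0450/2 deg)
F = 88.45 kN


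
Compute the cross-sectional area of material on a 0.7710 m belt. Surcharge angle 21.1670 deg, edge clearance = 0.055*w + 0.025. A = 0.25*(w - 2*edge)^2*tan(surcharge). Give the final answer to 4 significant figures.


edge = 0.055*0.7710 + 0.025 = 0.067405 m
ew = 0.7710 - 2*0.067405 = 0.63619 m
A = 0.25 * 0.63619^2 * tan(21.1670 deg)
A = 0.03918 m^2


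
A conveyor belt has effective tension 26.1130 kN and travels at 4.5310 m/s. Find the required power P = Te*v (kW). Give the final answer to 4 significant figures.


P = Te * v = 26.1130 * 4.5310
P = 118.3 kW


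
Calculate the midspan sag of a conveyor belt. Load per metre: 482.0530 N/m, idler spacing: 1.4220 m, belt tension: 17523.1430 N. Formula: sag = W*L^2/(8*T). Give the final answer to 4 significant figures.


sag = 482.0530 * 1.4220^2 / (8 * 17523.1430)
sag = 0.006953 m


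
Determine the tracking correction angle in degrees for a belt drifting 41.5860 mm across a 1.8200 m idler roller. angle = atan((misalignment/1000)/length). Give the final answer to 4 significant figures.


misalign_m = 41.5860 / 1000 = 0.041586 m
angle = atan(0.041586 / 1.8200)
angle = 1.309 deg


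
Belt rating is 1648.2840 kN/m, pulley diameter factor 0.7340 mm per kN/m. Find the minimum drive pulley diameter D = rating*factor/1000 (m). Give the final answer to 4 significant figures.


D = 1648.2840 * 0.7340 / 1000
D = 1.210 m


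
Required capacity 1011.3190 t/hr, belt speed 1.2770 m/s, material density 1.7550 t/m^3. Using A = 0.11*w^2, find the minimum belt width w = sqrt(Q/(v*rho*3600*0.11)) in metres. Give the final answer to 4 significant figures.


A_req = 1011.3190 / (1.2770 * 1.7550 * 3600) = 0.125348 m^2
w = sqrt(0.125348 / 0.11)
w = 1.067 m


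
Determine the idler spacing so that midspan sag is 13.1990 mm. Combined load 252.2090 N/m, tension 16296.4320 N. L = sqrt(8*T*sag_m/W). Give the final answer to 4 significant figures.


sag = 13.1990/1000 = 0.013199 m
L = sqrt(8 * 16296.4320 * 0.013199 / 252.2090)
L = 2.612 m


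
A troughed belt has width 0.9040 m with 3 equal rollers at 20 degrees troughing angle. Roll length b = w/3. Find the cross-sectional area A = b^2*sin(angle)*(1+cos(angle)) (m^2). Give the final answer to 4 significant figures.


b = 0.9040/3 = 0.301333 m
A = 0.301333^2 * sin(20 deg) * (1 + cos(20 deg))
A = 0.06024 m^2


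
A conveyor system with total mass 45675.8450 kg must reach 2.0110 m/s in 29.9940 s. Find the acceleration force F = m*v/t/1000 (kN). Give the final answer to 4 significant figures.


F = 45675.8450 * 2.0110 / 29.9940 / 1000
F = 3.062 kN


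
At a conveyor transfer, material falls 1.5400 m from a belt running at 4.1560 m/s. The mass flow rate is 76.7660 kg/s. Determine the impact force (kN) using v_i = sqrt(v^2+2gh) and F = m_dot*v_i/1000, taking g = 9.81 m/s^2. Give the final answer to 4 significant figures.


v_i = sqrt(4.1560^2 + 2*9.81*1.5400) = 6.89109 m/s
F = 76.7660 * 6.89109 / 1000
F = 0.5290 kN


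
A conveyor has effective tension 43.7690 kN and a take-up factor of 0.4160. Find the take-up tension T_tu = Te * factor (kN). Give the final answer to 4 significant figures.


T_tu = 43.7690 * 0.4160
T_tu = 18.21 kN


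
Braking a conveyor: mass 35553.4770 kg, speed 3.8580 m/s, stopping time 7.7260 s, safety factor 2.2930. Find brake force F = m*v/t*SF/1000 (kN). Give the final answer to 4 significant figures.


F = 35553.4770 * 3.8580 / 7.7260 * 2.2930 / 1000
F = 40.71 kN


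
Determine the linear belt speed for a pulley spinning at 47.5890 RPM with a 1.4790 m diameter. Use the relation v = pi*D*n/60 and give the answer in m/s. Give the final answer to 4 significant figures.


v = pi * 1.4790 * 47.5890 / 60
v = 3.685 m/s


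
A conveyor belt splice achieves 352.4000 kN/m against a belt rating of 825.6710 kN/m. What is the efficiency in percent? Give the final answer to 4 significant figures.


Eff = 352.4000 / 825.6710 * 100
Eff = 42.68 %


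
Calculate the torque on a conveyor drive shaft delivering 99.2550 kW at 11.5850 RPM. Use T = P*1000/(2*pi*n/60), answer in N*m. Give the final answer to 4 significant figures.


omega = 2*pi*11.5850/60 = 1.21318 rad/s
T = 99.2550*1000 / 1.21318
T = 81810 N*m


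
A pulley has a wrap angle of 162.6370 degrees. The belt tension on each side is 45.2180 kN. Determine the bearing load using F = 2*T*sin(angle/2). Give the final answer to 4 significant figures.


F = 2 * 45.2180 * sin(162.6370/2 deg)
F = 89.40 kN


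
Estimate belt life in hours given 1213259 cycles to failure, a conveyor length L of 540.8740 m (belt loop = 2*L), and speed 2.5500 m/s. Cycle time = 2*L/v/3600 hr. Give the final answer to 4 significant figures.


cycle_time = 2 * 540.8740 / 2.5500 / 3600 = 0.117837 hr
life = 1213259 * 0.117837 = 143000 hours


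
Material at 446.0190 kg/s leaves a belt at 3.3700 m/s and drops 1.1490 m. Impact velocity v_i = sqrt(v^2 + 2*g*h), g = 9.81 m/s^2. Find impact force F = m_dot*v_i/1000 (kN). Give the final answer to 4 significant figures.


v_i = sqrt(3.3700^2 + 2*9.81*1.1490) = 5.82239 m/s
F = 446.0190 * 5.82239 / 1000
F = 2.597 kN


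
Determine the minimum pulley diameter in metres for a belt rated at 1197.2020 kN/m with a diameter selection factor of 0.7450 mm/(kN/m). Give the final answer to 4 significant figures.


D = 1197.2020 * 0.7450 / 1000
D = 0.8919 m


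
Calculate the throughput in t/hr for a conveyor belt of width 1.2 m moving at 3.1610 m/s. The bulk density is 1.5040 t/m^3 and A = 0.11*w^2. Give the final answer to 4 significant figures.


A = 0.11 * 1.2^2 = 0.1584 m^2
C = 0.1584 * 3.1610 * 1.5040 * 3600
C = 2711 t/hr


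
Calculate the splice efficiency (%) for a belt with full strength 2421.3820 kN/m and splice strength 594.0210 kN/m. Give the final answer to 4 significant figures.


Eff = 594.0210 / 2421.3820 * 100
Eff = 24.53 %


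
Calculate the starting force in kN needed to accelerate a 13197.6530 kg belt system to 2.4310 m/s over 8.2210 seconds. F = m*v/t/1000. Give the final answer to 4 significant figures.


F = 13197.6530 * 2.4310 / 8.2210 / 1000
F = 3.903 kN


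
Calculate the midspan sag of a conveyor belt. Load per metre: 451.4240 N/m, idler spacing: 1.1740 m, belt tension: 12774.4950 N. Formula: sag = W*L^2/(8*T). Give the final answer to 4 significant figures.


sag = 451.4240 * 1.1740^2 / (8 * 12774.4950)
sag = 0.006088 m


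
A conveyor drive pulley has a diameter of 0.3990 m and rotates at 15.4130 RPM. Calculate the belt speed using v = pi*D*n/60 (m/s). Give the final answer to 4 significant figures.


v = pi * 0.3990 * 15.4130 / 60
v = 0.3220 m/s


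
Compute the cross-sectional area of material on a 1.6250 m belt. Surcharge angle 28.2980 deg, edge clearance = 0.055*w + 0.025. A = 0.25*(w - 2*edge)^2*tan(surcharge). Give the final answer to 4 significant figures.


edge = 0.055*1.6250 + 0.025 = 0.114375 m
ew = 1.6250 - 2*0.114375 = 1.39625 m
A = 0.25 * 1.39625^2 * tan(28.2980 deg)
A = 0.2624 m^2


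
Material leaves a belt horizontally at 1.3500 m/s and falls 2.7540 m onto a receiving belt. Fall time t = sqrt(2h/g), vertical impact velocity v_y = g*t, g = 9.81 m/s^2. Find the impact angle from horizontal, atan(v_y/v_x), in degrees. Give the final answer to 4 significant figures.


t = sqrt(2*2.7540/9.81) = 0.749312 s
v_y = 9.81 * 0.749312 = 7.35075 m/s
angle = atan(7.35075 / 1.3500) = 79.59 deg


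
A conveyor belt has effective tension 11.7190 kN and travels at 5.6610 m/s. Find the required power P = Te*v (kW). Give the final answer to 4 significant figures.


P = Te * v = 11.7190 * 5.6610
P = 66.34 kW


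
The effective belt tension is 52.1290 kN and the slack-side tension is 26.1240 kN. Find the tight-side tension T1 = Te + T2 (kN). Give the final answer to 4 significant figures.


T1 = Te + T2 = 52.1290 + 26.1240
T1 = 78.25 kN


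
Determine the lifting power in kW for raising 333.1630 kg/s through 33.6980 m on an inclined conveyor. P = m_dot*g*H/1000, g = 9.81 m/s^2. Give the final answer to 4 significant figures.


P = 333.1630 * 9.81 * 33.6980 / 1000
P = 110.1 kW


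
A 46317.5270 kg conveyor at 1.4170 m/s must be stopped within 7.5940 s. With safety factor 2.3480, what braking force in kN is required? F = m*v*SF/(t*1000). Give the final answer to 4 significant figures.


F = 46317.5270 * 1.4170 / 7.5940 * 2.3480 / 1000
F = 20.29 kN


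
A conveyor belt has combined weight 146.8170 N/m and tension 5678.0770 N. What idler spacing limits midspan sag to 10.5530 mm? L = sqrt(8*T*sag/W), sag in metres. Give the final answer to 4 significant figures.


sag = 10.5530/1000 = 0.010553 m
L = sqrt(8 * 5678.0770 * 0.010553 / 146.8170)
L = 1.807 m


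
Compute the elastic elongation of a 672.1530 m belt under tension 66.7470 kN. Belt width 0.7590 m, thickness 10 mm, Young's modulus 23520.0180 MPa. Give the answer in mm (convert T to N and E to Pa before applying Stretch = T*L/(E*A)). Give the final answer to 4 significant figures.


A = 0.7590 * 0.01 = 0.00759 m^2
Stretch = 66.7470*1000 * 672.1530 / (23520.0180e6 * 0.00759) * 1000
Stretch = 251.3 mm


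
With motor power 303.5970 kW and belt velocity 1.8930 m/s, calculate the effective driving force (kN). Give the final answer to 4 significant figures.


Te = P / v = 303.5970 / 1.8930
Te = 160.4 kN


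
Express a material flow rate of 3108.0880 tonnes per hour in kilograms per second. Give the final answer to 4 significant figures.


m_dot = 3108.0880 * 1000 / 3600
m_dot = 863.4 kg/s


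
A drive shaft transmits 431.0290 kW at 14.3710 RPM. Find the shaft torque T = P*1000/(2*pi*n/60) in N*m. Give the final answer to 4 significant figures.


omega = 2*pi*14.3710/60 = 1.50493 rad/s
T = 431.0290*1000 / 1.50493
T = 286400 N*m


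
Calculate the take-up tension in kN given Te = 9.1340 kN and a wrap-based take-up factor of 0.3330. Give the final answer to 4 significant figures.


T_tu = 9.1340 * 0.3330
T_tu = 3.042 kN


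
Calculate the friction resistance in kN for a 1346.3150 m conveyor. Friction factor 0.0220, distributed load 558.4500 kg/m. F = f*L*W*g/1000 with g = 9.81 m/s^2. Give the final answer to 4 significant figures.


F = 0.0220 * 1346.3150 * 558.4500 * 9.81 / 1000
F = 162.3 kN


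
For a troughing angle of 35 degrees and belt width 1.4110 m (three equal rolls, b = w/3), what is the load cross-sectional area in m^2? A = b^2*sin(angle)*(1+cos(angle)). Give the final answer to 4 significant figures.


b = 1.4110/3 = 0.470333 m
A = 0.470333^2 * sin(35 deg) * (1 + cos(35 deg))
A = 0.2308 m^2


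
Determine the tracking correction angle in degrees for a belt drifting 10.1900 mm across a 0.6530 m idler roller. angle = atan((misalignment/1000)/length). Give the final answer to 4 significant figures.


misalign_m = 10.1900 / 1000 = 0.010190 m
angle = atan(0.010190 / 0.6530)
angle = 0.8940 deg


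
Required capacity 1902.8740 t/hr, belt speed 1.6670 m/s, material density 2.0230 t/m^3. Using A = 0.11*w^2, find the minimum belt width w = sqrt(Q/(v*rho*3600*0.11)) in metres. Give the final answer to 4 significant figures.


A_req = 1902.8740 / (1.6670 * 2.0230 * 3600) = 0.156739 m^2
w = sqrt(0.156739 / 0.11)
w = 1.194 m


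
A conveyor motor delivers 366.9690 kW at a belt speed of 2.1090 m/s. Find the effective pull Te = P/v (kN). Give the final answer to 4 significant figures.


Te = P / v = 366.9690 / 2.1090
Te = 174.0 kN


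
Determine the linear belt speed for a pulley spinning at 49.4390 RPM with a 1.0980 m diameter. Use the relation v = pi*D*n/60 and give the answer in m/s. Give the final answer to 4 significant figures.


v = pi * 1.0980 * 49.4390 / 60
v = 2.842 m/s


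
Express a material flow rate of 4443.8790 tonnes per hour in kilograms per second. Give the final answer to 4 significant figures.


m_dot = 4443.8790 * 1000 / 3600
m_dot = 1234 kg/s


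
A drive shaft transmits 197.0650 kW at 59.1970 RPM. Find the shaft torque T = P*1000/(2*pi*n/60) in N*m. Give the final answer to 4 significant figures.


omega = 2*pi*59.1970/60 = 6.1991 rad/s
T = 197.0650*1000 / 6.1991
T = 31790 N*m


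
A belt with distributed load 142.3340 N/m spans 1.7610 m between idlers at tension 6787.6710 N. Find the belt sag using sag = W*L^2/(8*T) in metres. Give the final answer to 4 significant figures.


sag = 142.3340 * 1.7610^2 / (8 * 6787.6710)
sag = 0.008129 m


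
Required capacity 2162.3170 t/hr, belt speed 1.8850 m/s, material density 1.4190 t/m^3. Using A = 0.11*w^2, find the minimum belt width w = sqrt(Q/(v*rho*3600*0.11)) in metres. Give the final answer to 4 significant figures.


A_req = 2162.3170 / (1.8850 * 1.4190 * 3600) = 0.224555 m^2
w = sqrt(0.224555 / 0.11)
w = 1.429 m


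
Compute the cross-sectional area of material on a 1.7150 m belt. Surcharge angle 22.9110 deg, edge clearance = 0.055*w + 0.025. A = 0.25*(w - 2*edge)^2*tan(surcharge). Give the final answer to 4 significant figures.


edge = 0.055*1.7150 + 0.025 = 0.119325 m
ew = 1.7150 - 2*0.119325 = 1.47635 m
A = 0.25 * 1.47635^2 * tan(22.9110 deg)
A = 0.2303 m^2


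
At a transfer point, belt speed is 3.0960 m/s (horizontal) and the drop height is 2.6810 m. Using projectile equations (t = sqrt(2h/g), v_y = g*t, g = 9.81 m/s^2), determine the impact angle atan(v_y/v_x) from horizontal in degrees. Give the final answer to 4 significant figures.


t = sqrt(2*2.6810/9.81) = 0.739314 s
v_y = 9.81 * 0.739314 = 7.25267 m/s
angle = atan(7.25267 / 3.0960) = 66.88 deg


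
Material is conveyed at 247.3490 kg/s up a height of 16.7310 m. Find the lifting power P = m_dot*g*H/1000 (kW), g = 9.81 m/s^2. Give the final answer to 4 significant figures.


P = 247.3490 * 9.81 * 16.7310 / 1000
P = 40.60 kW


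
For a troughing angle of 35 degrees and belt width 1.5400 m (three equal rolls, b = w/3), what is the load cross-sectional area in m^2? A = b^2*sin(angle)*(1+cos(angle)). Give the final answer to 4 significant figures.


b = 1.5400/3 = 0.513333 m
A = 0.513333^2 * sin(35 deg) * (1 + cos(35 deg))
A = 0.2750 m^2


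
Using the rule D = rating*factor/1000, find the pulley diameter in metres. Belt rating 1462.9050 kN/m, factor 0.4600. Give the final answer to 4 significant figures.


D = 1462.9050 * 0.4600 / 1000
D = 0.6729 m


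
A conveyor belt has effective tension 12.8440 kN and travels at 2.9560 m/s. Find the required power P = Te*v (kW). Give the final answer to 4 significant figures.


P = Te * v = 12.8440 * 2.9560
P = 37.97 kW


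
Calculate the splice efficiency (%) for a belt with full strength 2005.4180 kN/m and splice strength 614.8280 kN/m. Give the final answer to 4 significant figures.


Eff = 614.8280 / 2005.4180 * 100
Eff = 30.66 %


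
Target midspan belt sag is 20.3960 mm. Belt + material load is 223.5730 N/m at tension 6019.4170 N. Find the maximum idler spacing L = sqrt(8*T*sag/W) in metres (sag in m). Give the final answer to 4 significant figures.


sag = 20.3960/1000 = 0.020396 m
L = sqrt(8 * 6019.4170 * 0.020396 / 223.5730)
L = 2.096 m


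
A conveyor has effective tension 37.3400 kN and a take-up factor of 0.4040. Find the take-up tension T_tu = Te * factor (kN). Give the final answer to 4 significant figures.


T_tu = 37.3400 * 0.4040
T_tu = 15.09 kN


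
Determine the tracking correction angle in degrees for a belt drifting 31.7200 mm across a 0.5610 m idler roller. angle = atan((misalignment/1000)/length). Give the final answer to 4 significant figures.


misalign_m = 31.7200 / 1000 = 0.031720 m
angle = atan(0.031720 / 0.5610)
angle = 3.236 deg


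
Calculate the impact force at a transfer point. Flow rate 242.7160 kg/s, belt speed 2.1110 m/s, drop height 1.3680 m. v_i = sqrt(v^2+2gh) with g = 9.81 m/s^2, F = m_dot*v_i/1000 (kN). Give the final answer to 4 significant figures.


v_i = sqrt(2.1110^2 + 2*9.81*1.3680) = 5.59433 m/s
F = 242.7160 * 5.59433 / 1000
F = 1.358 kN


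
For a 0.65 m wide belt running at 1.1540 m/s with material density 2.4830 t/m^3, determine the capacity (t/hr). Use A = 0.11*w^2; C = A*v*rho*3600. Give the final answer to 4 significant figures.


A = 0.11 * 0.65^2 = 0.046475 m^2
C = 0.046475 * 1.1540 * 2.4830 * 3600
C = 479.4 t/hr


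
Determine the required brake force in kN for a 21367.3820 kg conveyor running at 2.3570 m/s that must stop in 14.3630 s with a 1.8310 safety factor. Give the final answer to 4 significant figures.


F = 21367.3820 * 2.3570 / 14.3630 * 1.8310 / 1000
F = 6.420 kN


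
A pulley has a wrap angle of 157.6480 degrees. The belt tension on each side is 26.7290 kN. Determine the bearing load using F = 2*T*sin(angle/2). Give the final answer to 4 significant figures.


F = 2 * 26.7290 * sin(157.6480/2 deg)
F = 52.44 kN


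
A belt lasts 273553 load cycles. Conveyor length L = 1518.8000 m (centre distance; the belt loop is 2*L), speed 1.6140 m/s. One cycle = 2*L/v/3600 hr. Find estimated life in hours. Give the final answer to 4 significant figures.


cycle_time = 2 * 1518.8000 / 1.6140 / 3600 = 0.522787 hr
life = 273553 * 0.522787 = 143000 hours


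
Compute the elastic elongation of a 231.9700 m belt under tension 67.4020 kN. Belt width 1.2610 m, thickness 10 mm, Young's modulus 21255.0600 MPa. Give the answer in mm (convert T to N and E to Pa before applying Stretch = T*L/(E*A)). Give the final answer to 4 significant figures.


A = 1.2610 * 0.01 = 0.01261 m^2
Stretch = 67.4020*1000 * 231.9700 / (21255.0600e6 * 0.01261) * 1000
Stretch = 58.33 mm


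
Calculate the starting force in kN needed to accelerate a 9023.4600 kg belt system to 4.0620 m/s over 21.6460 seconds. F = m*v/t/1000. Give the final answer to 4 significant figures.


F = 9023.4600 * 4.0620 / 21.6460 / 1000
F = 1.693 kN


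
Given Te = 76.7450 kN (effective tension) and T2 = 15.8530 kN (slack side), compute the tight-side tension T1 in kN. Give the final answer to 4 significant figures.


T1 = Te + T2 = 76.7450 + 15.8530
T1 = 92.60 kN


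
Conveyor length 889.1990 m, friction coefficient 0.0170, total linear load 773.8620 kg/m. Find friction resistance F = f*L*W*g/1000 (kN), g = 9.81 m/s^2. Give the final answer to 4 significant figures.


F = 0.0170 * 889.1990 * 773.8620 * 9.81 / 1000
F = 114.8 kN


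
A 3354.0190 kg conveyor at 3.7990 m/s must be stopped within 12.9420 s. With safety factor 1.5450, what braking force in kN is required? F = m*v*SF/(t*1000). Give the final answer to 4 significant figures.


F = 3354.0190 * 3.7990 / 12.9420 * 1.5450 / 1000
F = 1.521 kN


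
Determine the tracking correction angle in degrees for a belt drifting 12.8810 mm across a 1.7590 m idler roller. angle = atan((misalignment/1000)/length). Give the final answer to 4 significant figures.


misalign_m = 12.8810 / 1000 = 0.012881 m
angle = atan(0.012881 / 1.7590)
angle = 0.4196 deg


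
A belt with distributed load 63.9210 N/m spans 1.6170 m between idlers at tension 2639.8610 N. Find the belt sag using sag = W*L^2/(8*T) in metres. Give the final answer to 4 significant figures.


sag = 63.9210 * 1.6170^2 / (8 * 2639.8610)
sag = 0.007914 m


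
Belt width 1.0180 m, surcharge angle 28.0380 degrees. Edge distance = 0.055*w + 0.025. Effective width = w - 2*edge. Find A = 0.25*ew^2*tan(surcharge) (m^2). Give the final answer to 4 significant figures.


edge = 0.055*1.0180 + 0.025 = 0.08099 m
ew = 1.0180 - 2*0.08099 = 0.85602 m
A = 0.25 * 0.85602^2 * tan(28.0380 deg)
A = 0.09756 m^2


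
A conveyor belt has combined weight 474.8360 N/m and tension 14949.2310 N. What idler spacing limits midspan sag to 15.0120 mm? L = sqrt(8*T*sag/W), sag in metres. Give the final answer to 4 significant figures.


sag = 15.0120/1000 = 0.015012 m
L = sqrt(8 * 14949.2310 * 0.015012 / 474.8360)
L = 1.944 m


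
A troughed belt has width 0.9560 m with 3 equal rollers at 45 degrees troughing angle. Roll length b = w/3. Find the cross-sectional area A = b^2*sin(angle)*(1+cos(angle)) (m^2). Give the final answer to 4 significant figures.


b = 0.9560/3 = 0.318667 m
A = 0.318667^2 * sin(45 deg) * (1 + cos(45 deg))
A = 0.1226 m^2


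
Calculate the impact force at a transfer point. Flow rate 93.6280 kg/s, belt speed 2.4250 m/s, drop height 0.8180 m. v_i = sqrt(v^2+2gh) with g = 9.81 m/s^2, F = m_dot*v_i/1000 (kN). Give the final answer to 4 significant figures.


v_i = sqrt(2.4250^2 + 2*9.81*0.8180) = 4.68292 m/s
F = 93.6280 * 4.68292 / 1000
F = 0.4385 kN


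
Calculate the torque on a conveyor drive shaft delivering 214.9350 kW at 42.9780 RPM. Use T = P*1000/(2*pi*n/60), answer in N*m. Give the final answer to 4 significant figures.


omega = 2*pi*42.9780/60 = 4.50065 rad/s
T = 214.9350*1000 / 4.50065
T = 47760 N*m


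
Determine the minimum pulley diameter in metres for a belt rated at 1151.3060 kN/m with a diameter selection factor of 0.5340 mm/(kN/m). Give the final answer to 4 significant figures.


D = 1151.3060 * 0.5340 / 1000
D = 0.6148 m


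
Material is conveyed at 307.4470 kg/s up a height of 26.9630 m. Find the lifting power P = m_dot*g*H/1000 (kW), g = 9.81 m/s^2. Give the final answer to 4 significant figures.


P = 307.4470 * 9.81 * 26.9630 / 1000
P = 81.32 kW


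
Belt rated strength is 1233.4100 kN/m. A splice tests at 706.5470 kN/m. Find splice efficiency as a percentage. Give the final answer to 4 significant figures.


Eff = 706.5470 / 1233.4100 * 100
Eff = 57.28 %


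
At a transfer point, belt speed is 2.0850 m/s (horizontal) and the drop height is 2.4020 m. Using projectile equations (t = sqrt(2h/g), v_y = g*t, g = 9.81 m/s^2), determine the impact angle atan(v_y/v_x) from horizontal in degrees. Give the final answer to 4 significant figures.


t = sqrt(2*2.4020/9.81) = 0.699789 s
v_y = 9.81 * 0.699789 = 6.86493 m/s
angle = atan(6.86493 / 2.0850) = 73.11 deg


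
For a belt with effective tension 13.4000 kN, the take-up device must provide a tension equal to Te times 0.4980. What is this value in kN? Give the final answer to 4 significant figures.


T_tu = 13.4000 * 0.4980
T_tu = 6.673 kN


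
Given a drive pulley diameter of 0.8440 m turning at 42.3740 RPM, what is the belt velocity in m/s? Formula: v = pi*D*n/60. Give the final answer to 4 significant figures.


v = pi * 0.8440 * 42.3740 / 60
v = 1.873 m/s


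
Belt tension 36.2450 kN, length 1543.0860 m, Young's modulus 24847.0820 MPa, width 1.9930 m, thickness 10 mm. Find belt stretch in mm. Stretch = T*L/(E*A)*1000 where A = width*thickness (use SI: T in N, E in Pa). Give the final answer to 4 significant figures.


A = 1.9930 * 0.01 = 0.01993 m^2
Stretch = 36.2450*1000 * 1543.0860 / (24847.0820e6 * 0.01993) * 1000
Stretch = 112.9 mm


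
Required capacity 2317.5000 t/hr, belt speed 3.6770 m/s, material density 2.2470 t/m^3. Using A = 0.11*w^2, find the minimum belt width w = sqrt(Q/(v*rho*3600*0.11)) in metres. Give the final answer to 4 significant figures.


A_req = 2317.5000 / (3.6770 * 2.2470 * 3600) = 0.0779149 m^2
w = sqrt(0.0779149 / 0.11)
w = 0.8416 m


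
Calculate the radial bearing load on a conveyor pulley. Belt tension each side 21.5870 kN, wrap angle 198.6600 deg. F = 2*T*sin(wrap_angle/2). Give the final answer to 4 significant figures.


F = 2 * 21.5870 * sin(198.6600/2 deg)
F = 42.60 kN


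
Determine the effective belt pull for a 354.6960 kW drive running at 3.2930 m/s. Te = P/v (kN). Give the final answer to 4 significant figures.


Te = P / v = 354.6960 / 3.2930
Te = 107.7 kN


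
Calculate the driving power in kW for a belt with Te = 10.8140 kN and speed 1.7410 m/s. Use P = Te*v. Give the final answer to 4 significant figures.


P = Te * v = 10.8140 * 1.7410
P = 18.83 kW


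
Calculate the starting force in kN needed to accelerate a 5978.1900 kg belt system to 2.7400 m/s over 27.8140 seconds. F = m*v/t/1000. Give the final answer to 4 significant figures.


F = 5978.1900 * 2.7400 / 27.8140 / 1000
F = 0.5889 kN


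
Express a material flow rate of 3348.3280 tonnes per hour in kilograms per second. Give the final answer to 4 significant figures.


m_dot = 3348.3280 * 1000 / 3600
m_dot = 930.1 kg/s


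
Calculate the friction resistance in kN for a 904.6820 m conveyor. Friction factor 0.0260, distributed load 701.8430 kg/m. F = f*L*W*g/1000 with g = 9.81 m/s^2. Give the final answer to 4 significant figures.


F = 0.0260 * 904.6820 * 701.8430 * 9.81 / 1000
F = 161.9 kN


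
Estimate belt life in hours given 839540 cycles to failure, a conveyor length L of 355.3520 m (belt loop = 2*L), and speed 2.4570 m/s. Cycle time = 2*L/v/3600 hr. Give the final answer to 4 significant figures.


cycle_time = 2 * 355.3520 / 2.4570 / 3600 = 0.0803491 hr
life = 839540 * 0.0803491 = 67460 hours


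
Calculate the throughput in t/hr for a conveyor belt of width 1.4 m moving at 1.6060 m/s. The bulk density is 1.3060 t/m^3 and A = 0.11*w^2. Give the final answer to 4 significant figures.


A = 0.11 * 1.4^2 = 0.2156 m^2
C = 0.2156 * 1.6060 * 1.3060 * 3600
C = 1628 t/hr


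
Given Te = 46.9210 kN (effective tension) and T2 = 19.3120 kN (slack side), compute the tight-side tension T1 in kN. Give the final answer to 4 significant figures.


T1 = Te + T2 = 46.9210 + 19.3120
T1 = 66.23 kN


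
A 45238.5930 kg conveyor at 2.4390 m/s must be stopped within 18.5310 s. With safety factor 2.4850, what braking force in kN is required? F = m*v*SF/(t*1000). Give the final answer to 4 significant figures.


F = 45238.5930 * 2.4390 / 18.5310 * 2.4850 / 1000
F = 14.80 kN


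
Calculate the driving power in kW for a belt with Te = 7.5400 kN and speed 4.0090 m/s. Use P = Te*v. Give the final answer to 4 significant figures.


P = Te * v = 7.5400 * 4.0090
P = 30.23 kW


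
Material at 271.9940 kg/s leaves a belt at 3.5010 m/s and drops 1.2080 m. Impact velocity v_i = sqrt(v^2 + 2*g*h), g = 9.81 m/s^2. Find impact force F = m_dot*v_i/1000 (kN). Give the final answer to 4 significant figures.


v_i = sqrt(3.5010^2 + 2*9.81*1.2080) = 5.9965 m/s
F = 271.9940 * 5.9965 / 1000
F = 1.631 kN


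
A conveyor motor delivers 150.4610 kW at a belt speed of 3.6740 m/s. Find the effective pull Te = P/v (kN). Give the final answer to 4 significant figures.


Te = P / v = 150.4610 / 3.6740
Te = 40.95 kN


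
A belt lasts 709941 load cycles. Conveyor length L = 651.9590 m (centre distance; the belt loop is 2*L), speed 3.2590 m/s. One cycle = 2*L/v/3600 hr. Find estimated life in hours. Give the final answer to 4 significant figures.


cycle_time = 2 * 651.9590 / 3.2590 / 3600 = 0.111138 hr
life = 709941 * 0.111138 = 78900 hours


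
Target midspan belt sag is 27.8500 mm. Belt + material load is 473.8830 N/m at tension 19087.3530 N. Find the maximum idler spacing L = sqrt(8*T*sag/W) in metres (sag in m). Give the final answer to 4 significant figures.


sag = 27.8500/1000 = 0.027850 m
L = sqrt(8 * 19087.3530 * 0.027850 / 473.8830)
L = 2.996 m


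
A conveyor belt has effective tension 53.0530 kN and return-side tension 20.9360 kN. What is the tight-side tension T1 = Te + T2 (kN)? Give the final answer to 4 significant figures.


T1 = Te + T2 = 53.0530 + 20.9360
T1 = 73.99 kN


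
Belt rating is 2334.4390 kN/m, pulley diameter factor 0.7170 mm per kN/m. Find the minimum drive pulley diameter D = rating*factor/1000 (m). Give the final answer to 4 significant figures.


D = 2334.4390 * 0.7170 / 1000
D = 1.674 m


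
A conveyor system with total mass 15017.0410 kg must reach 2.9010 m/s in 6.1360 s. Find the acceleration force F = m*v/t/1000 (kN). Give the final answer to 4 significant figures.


F = 15017.0410 * 2.9010 / 6.1360 / 1000
F = 7.100 kN


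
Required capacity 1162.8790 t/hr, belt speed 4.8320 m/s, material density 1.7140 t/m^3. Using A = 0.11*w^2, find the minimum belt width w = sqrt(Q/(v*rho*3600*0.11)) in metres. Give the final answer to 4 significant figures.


A_req = 1162.8790 / (4.8320 * 1.7140 * 3600) = 0.0390027 m^2
w = sqrt(0.0390027 / 0.11)
w = 0.5955 m


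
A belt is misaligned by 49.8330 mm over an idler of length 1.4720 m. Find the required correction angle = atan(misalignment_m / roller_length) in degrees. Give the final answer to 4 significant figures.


misalign_m = 49.8330 / 1000 = 0.049833 m
angle = atan(0.049833 / 1.4720)
angle = 1.939 deg


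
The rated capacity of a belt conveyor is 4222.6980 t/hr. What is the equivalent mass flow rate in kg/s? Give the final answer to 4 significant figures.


m_dot = 4222.6980 * 1000 / 3600
m_dot = 1173 kg/s


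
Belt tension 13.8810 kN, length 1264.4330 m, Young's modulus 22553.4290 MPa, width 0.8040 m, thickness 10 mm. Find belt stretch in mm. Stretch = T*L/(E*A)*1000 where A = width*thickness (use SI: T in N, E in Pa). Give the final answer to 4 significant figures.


A = 0.8040 * 0.01 = 0.00804 m^2
Stretch = 13.8810*1000 * 1264.4330 / (22553.4290e6 * 0.00804) * 1000
Stretch = 96.79 mm


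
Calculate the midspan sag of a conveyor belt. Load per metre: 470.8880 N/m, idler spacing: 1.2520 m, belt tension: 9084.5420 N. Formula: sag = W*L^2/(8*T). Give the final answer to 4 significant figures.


sag = 470.8880 * 1.2520^2 / (8 * 9084.5420)
sag = 0.01016 m


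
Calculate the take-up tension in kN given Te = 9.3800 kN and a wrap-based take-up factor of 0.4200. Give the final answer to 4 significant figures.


T_tu = 9.3800 * 0.4200
T_tu = 3.940 kN


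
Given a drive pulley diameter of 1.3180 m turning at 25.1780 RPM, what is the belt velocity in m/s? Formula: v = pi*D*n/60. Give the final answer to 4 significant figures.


v = pi * 1.3180 * 25.1780 / 60
v = 1.738 m/s


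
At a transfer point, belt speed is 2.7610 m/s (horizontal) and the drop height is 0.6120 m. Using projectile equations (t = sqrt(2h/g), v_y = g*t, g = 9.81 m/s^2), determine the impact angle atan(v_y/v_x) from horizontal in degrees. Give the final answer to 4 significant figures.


t = sqrt(2*0.6120/9.81) = 0.353229 s
v_y = 9.81 * 0.353229 = 3.46518 m/s
angle = atan(3.46518 / 2.7610) = 51.45 deg


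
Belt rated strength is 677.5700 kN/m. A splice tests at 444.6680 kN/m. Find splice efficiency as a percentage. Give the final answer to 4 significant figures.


Eff = 444.6680 / 677.5700 * 100
Eff = 65.63 %


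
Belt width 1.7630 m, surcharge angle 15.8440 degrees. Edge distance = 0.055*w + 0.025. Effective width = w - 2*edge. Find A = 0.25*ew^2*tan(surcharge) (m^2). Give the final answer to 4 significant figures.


edge = 0.055*1.7630 + 0.025 = 0.121965 m
ew = 1.7630 - 2*0.121965 = 1.51907 m
A = 0.25 * 1.51907^2 * tan(15.8440 deg)
A = 0.1637 m^2


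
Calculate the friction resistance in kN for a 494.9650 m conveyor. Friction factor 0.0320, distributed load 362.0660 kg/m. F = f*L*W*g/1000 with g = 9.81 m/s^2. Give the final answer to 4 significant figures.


F = 0.0320 * 494.9650 * 362.0660 * 9.81 / 1000
F = 56.26 kN


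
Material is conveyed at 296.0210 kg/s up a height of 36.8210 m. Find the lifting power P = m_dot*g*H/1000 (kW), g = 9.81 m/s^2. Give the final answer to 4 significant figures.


P = 296.0210 * 9.81 * 36.8210 / 1000
P = 106.9 kW


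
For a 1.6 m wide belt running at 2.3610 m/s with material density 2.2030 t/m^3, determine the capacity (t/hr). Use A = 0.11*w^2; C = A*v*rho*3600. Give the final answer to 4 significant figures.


A = 0.11 * 1.6^2 = 0.2816 m^2
C = 0.2816 * 2.3610 * 2.2030 * 3600
C = 5273 t/hr


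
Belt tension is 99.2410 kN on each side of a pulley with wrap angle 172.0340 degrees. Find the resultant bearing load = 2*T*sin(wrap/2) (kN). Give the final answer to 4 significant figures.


F = 2 * 99.2410 * sin(172.0340/2 deg)
F = 198.0 kN


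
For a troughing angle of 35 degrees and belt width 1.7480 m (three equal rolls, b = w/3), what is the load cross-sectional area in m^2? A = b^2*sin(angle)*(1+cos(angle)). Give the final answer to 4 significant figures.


b = 1.7480/3 = 0.582667 m
A = 0.582667^2 * sin(35 deg) * (1 + cos(35 deg))
A = 0.3542 m^2


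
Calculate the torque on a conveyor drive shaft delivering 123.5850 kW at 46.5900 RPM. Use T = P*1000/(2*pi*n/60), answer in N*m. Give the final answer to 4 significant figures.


omega = 2*pi*46.5900/60 = 4.87889 rad/s
T = 123.5850*1000 / 4.87889
T = 25330 N*m


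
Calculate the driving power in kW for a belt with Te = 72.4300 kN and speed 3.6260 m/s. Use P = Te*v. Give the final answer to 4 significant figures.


P = Te * v = 72.4300 * 3.6260
P = 262.6 kW


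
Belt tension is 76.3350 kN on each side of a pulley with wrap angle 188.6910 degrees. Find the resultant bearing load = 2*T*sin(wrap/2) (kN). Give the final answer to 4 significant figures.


F = 2 * 76.3350 * sin(188.6910/2 deg)
F = 152.2 kN


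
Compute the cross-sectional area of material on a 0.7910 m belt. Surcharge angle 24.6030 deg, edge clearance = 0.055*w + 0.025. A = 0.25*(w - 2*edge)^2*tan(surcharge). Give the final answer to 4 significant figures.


edge = 0.055*0.7910 + 0.025 = 0.068505 m
ew = 0.7910 - 2*0.068505 = 0.65399 m
A = 0.25 * 0.65399^2 * tan(24.6030 deg)
A = 0.04896 m^2


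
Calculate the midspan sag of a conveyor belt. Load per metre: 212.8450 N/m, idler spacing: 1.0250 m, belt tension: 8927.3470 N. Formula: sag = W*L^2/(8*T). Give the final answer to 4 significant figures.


sag = 212.8450 * 1.0250^2 / (8 * 8927.3470)
sag = 0.003131 m


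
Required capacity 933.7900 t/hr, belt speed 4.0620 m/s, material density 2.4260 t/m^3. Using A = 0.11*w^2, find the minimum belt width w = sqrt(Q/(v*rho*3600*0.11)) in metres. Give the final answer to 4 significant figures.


A_req = 933.7900 / (4.0620 * 2.4260 * 3600) = 0.0263218 m^2
w = sqrt(0.0263218 / 0.11)
w = 0.4892 m


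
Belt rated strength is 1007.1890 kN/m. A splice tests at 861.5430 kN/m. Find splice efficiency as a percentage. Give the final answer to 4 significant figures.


Eff = 861.5430 / 1007.1890 * 100
Eff = 85.54 %


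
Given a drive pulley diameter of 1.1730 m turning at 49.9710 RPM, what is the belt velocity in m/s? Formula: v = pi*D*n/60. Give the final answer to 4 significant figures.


v = pi * 1.1730 * 49.9710 / 60
v = 3.069 m/s


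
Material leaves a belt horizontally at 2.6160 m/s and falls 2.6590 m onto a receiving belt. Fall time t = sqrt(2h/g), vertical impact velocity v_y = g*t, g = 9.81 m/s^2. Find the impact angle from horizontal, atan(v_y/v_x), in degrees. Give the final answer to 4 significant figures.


t = sqrt(2*2.6590/9.81) = 0.736274 s
v_y = 9.81 * 0.736274 = 7.22285 m/s
angle = atan(7.22285 / 2.6160) = 70.09 deg


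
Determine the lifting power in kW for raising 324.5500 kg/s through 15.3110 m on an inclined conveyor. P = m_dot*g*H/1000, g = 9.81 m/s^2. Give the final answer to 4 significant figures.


P = 324.5500 * 9.81 * 15.3110 / 1000
P = 48.75 kW


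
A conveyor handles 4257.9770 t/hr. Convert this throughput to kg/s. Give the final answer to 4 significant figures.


m_dot = 4257.9770 * 1000 / 3600
m_dot = 1183 kg/s


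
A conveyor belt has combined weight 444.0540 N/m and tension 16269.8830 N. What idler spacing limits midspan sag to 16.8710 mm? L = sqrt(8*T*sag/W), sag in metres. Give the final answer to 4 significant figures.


sag = 16.8710/1000 = 0.016871 m
L = sqrt(8 * 16269.8830 * 0.016871 / 444.0540)
L = 2.224 m


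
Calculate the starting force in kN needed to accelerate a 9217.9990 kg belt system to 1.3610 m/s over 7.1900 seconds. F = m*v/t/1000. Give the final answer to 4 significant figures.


F = 9217.9990 * 1.3610 / 7.1900 / 1000
F = 1.745 kN


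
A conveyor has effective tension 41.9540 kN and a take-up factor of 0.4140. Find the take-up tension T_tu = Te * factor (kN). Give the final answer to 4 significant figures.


T_tu = 41.9540 * 0.4140
T_tu = 17.37 kN


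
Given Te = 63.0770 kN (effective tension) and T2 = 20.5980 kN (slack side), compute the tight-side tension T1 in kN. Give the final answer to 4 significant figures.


T1 = Te + T2 = 63.0770 + 20.5980
T1 = 83.67 kN


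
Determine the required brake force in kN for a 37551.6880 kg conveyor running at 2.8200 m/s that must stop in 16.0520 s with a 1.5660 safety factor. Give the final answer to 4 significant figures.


F = 37551.6880 * 2.8200 / 16.0520 * 1.5660 / 1000
F = 10.33 kN


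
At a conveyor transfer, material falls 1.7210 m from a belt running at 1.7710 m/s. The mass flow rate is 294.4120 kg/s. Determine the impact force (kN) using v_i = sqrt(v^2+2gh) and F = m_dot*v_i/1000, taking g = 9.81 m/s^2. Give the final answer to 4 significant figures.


v_i = sqrt(1.7710^2 + 2*9.81*1.7210) = 6.07474 m/s
F = 294.4120 * 6.07474 / 1000
F = 1.788 kN


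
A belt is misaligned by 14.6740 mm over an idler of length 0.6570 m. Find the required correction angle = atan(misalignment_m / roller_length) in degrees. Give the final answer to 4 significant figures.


misalign_m = 14.6740 / 1000 = 0.014674 m
angle = atan(0.014674 / 0.6570)
angle = 1.279 deg


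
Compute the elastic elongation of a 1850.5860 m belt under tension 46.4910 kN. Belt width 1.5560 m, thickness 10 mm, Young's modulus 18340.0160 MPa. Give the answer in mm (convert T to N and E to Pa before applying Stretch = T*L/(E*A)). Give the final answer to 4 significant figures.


A = 1.5560 * 0.01 = 0.01556 m^2
Stretch = 46.4910*1000 * 1850.5860 / (18340.0160e6 * 0.01556) * 1000
Stretch = 301.5 mm
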